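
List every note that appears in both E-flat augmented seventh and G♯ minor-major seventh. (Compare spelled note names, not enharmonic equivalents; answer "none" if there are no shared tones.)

B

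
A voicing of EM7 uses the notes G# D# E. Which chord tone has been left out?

EM7 = E, G#, B, D#. The voicing lacks the 5th (perfect 5th), B.

B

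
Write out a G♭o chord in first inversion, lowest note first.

B𝄫, D𝄫, G♭

G♭o = G♭–B𝄫–D𝄫; first inversion → third (B𝄫) lowest.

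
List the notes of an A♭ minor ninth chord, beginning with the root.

A-flat C-flat E-flat G-flat B-flat

Root A-flat, quality minor ninth:
root → A-flat
3rd (minor 3rd) → C-flat
5th (perfect 5th) → E-flat
7th (minor 7th) → G-flat
9th (major 9th) → B-flat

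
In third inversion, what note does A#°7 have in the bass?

G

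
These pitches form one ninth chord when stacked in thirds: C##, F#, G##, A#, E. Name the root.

F#

Arranged so that each adjacent pair is a third by letter name: F# – A# – C## – E – G##.
The bottom of that stack, F#, is the root (this is F# dominant seventh sharp nine sharp five).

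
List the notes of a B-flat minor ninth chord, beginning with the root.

B-flat minor ninth is a minor ninth built on B-flat.
Root: B-flat
Minor 3rd (3rd): D-flat
Perfect 5th (5th): F
Minor 7th (7th): A-flat
Major 9th (9th): C

B-flat  D-flat  F  A-flat  C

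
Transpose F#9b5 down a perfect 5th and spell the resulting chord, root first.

B – D# – F – A – C#

A perfect 5th down from F# is B, so the new chord is B dominant ninth flat five.
root → B
3rd (major 3rd) → D#
5th (diminished 5th) → F
7th (minor 7th) → A
9th (major 9th) → C#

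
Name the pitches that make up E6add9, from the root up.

E6add9: six-nine on E.
root → E
3rd (major 3rd) → G#
5th (perfect 5th) → B
6th (major 6th) → C#
9th (major 9th) → F#

E G# B C# F#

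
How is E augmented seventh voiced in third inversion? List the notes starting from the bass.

D – E – G♯ – B♯

E augmented seventh = E–G♯–B♯–D; third inversion → seventh (D) lowest.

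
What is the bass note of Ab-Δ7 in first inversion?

Ab-Δ7 = A♭–C♭–E♭–G. First inversion → third in the bass = C♭.

C♭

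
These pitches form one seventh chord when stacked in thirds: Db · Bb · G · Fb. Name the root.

G

Stacking in thirds gives G – Bb – Db – Fb, so G is the root — G diminished seventh.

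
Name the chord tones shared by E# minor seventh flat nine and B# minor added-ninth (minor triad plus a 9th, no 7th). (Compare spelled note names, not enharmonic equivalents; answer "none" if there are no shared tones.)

B-sharp D-sharp

E# minor seventh flat nine = E-sharp, G-sharp, B-sharp, D-sharp, F-sharp.
B# minor added-ninth = B-sharp, D-sharp, F-double-sharp, C-double-sharp.
Shared: B-sharp, D-sharp.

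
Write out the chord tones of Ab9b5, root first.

A♭  C  E𝄫  G♭  B♭

Ab9b5: dominant ninth flat five on A♭.
- root: A♭
- major 3rd: C
- diminished 5th: E𝄫
- minor 7th: G♭
- major 9th: B♭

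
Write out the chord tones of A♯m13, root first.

A♯m13: minor thirteenth on A#.
Root: A#
Minor 3rd (3rd): C#
Perfect 5th (5th): E#
Minor 7th (7th): G#
Major 9th (9th): B#
Perfect 11th (11th): D#
Major 13th (13th): F##

A#, C#, E#, G#, B#, D#, F##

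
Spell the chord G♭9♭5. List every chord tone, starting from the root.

Gb Bb Dbb Fb Ab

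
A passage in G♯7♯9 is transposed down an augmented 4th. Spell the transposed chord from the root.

D, F#, A, C, E#

An augmented 4th down from G# is D, so the new chord is D dominant seventh sharp nine.
root → D
3rd (major 3rd) → F#
5th (perfect 5th) → A
7th (minor 7th) → C
9th (augmented 9th) → E#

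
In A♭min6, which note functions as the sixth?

F

Root of A♭min6 = Ab. The 6th is a major 6th: Ab up a major 6th → F.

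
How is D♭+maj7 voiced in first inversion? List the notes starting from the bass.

F, A, C, Db

In root position, D♭+maj7 is Db–F–A–C.
First inversion puts the third (F) in the bass.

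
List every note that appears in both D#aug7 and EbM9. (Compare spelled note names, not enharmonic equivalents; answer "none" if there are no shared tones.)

none

D#aug7 = D♯, F𝄪, A𝄪, C♯.
EbM9 = E♭, G, B♭, D, F.
Shared: none.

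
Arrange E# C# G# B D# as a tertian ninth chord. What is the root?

C#

Stacking in thirds gives C# – E# – G# – B – D#, so C# is the root — C# dominant ninth.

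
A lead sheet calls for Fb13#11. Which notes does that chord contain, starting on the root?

Fb13#11: dominant thirteenth sharp eleven on F♭.
F♭ — root
A♭ — major 3rd
C♭ — perfect 5th
E𝄫 — minor 7th
G♭ — major 9th
B♭ — augmented 11th
D♭ — major 13th

F♭ A♭ C♭ E𝄫 G♭ B♭ D♭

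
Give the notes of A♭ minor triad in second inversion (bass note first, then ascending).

In root position, A♭ minor triad is A-flat–C-flat–E-flat.
Second inversion puts the fifth (E-flat) in the bass.

E-flat  A-flat  C-flat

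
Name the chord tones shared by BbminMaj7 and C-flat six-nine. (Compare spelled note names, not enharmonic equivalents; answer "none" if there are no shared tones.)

Db

BbminMaj7 = Bb, Db, F, A.
C-flat six-nine = Cb, Eb, Gb, Ab, Db.
Shared: Db.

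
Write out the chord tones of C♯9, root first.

C#, E#, G#, B, D#

C♯9: dominant ninth on C#.
root → C#
3rd (major 3rd) → E#
5th (perfect 5th) → G#
7th (minor 7th) → B
9th (major 9th) → D#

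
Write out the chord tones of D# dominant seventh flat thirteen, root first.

D# F## A# C# B

D# dominant seventh flat thirteen: dominant seventh flat thirteen on D#.
Root: D#
Major 3rd (3rd): F##
Perfect 5th (5th): A#
Minor 7th (7th): C#
Minor 13th (13th): B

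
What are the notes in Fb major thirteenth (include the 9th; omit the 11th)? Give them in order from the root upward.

F♭, A♭, C♭, E♭, G♭, D♭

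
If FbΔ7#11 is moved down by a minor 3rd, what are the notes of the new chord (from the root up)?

Transposed root: Fb → Db (minor 3rd down). So we spell Db major seventh sharp eleven:
Root: Db
Major 3rd (3rd): F
Perfect 5th (5th): Ab
Major 7th (7th): C
Augmented 11th (11th): G

Db, F, Ab, C, G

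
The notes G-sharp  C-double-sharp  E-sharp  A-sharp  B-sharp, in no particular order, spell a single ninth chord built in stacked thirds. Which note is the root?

Arranged so that each adjacent pair is a third by letter name: A-sharp – C-double-sharp – E-sharp – G-sharp – B-sharp.
The bottom of that stack, A-sharp, is the root (this is A-sharp dominant ninth).

A-sharp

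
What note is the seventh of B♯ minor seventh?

A♯

Root of B♯ minor seventh = B♯. The 7th is a minor 7th: B♯ up a minor 7th → A♯.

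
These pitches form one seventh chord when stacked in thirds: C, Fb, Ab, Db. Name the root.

Arranged so that each adjacent pair is a third by letter name: Db – Fb – Ab – C.
The bottom of that stack, Db, is the root (this is Db minor-major seventh).

Db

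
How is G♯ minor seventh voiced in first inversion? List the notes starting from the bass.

In root position, G♯ minor seventh is G-sharp–B–D-sharp–F-sharp.
First inversion puts the third (B) in the bass.

B  D-sharp  F-sharp  G-sharp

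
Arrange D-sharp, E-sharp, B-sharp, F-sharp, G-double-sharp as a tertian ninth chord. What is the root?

E-sharp

Stacking in thirds gives E-sharp – G-double-sharp – B-sharp – D-sharp – F-sharp, so E-sharp is the root — E-sharp dominant seventh flat nine.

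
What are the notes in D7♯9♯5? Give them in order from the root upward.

D, F#, A#, C, E#

Root D, quality dominant seventh sharp nine sharp five:
root → D
3rd (major 3rd) → F#
5th (augmented 5th) → A#
7th (minor 7th) → C
9th (augmented 9th) → E#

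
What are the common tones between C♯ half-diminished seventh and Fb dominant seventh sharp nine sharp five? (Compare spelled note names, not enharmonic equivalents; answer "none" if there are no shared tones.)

G

C♯ half-diminished seventh: C-sharp E G B
Fb dominant seventh sharp nine sharp five: F-flat A-flat C E-double-flat G
Common to both → G.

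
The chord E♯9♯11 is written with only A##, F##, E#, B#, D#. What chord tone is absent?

E♯9♯11 = E#, G##, B#, D#, F##, A##. The voicing lacks the 3rd (major 3rd), G##.

G##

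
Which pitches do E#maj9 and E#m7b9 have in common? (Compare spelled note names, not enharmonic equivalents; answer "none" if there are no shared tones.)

E♯, B♯

E#maj9: E♯ G𝄪 B♯ D𝄪 F𝄪
E#m7b9: E♯ G♯ B♯ D♯ F♯
Common to both → E♯, B♯.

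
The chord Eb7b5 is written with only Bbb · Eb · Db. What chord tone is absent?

The full Eb7b5 chord is Eb, G, Bbb, Db.
Comparing with the voicing, the major 3rd (3rd) — G — is absent.

G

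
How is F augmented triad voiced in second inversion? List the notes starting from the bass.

F augmented triad = F–A–C♯; second inversion → fifth (C♯) lowest.

C♯, F, A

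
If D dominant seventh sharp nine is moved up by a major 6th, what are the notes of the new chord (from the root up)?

D up a major 6th → B. New chord: B dominant seventh sharp nine.
B — root
D# — major 3rd
F# — perfect 5th
A — minor 7th
C## — augmented 9th

B, D#, F#, A, C##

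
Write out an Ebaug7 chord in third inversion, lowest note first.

Ebaug7 = Eb–G–B–Db; third inversion → seventh (Db) lowest.

Db, Eb, G, B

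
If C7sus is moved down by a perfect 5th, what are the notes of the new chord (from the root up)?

F, Bb, C, Eb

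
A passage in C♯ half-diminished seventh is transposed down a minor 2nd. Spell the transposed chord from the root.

A minor 2nd down from C-sharp is B-sharp, so the new chord is B-sharp half-diminished seventh.
- root: B-sharp
- minor 3rd: D-sharp
- diminished 5th: F-sharp
- minor 7th: A-sharp

B-sharp  D-sharp  F-sharp  A-sharp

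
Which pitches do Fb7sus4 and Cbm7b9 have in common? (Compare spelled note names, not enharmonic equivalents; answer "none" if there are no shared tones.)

B𝄫, C♭, E𝄫

Fb7sus4: F♭ B𝄫 C♭ E𝄫
Cbm7b9: C♭ E𝄫 G♭ B𝄫 D𝄫
Common to both → B𝄫, C♭, E𝄫.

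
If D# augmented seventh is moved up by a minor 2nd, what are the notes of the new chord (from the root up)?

D♯ up a minor 2nd → E. New chord: E augmented seventh.
E — root
G♯ — major 3rd
B♯ — augmented 5th
D — minor 7th

E  G♯  B♯  D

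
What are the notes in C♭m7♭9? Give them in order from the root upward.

C♭m7♭9: minor seventh flat nine on Cb.
- root: Cb
- minor 3rd: Ebb
- perfect 5th: Gb
- minor 7th: Bbb
- minor 9th: Dbb

Cb, Ebb, Gb, Bbb, Dbb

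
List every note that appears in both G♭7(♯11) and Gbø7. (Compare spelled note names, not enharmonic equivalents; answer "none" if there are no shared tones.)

G♭7(♯11) = Gb, Bb, Db, Fb, C.
Gbø7 = Gb, Bbb, Dbb, Fb.
Shared: Gb, Fb.

Gb, Fb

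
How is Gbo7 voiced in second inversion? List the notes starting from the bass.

Gbo7 = Gb–Bbb–Dbb–Fbb; second inversion → fifth (Dbb) lowest.

Dbb – Fbb – Gb – Bbb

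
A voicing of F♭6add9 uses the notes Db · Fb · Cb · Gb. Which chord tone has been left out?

Ab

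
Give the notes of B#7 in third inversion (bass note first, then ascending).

A#, B#, D##, F##

B#7 = B#–D##–F##–A#; third inversion → seventh (A#) lowest.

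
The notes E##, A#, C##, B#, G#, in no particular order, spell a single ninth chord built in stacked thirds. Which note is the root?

Stacking in thirds gives A# – C## – E## – G# – B#, so A# is the root — A# dominant ninth sharp five.

A#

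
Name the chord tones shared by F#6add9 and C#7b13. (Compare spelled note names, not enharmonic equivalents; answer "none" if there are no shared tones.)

F#6add9 = F♯, A♯, C♯, D♯, G♯.
C#7b13 = C♯, E♯, G♯, B, A.
Shared: C♯, G♯.

C♯ – G♯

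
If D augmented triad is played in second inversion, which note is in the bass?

D augmented triad = D–F#–A#. Second inversion → fifth in the bass = A#.

A#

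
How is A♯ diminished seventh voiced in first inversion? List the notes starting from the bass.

C-sharp, E, G, A-sharp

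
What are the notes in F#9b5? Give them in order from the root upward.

Root F#, quality dominant ninth flat five:
root → F#
3rd (major 3rd) → A#
5th (diminished 5th) → C
7th (minor 7th) → E
9th (major 9th) → G#

F#, A#, C, E, G#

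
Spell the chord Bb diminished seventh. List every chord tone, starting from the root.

B-flat, D-flat, F-flat, A-double-flat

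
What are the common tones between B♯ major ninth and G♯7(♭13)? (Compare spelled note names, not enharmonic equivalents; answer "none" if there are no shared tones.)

B#

B♯ major ninth: B# D## F## A## C##
G♯7(♭13): G# B# D# F# E
Common to both → B#.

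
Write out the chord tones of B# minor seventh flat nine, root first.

B#, D#, F##, A#, C#

B# minor seventh flat nine: minor seventh flat nine on B#.
B# — root
D# — minor 3rd
F## — perfect 5th
A# — minor 7th
C# — minor 9th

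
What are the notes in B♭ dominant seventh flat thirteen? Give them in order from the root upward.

Bb D F Ab Gb

B♭ dominant seventh flat thirteen is a dominant seventh flat thirteen built on Bb.
root → Bb
3rd (major 3rd) → D
5th (perfect 5th) → F
7th (minor 7th) → Ab
13th (minor 13th) → Gb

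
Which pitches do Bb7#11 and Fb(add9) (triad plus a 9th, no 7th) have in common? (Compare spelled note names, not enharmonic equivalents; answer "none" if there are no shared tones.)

A♭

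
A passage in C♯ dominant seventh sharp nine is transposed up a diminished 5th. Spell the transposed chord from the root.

C-sharp up a diminished 5th → G. New chord: G dominant seventh sharp nine.
- root: G
- major 3rd: B
- perfect 5th: D
- minor 7th: F
- augmented 9th: A-sharp

G  B  D  F  A-sharp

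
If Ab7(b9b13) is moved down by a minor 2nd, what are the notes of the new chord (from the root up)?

G B D F Ab Eb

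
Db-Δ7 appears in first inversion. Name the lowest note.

F♭

Db-Δ7 in root position is D♭–F♭–A♭–C.
First inversion places the third in the bass, which is F♭.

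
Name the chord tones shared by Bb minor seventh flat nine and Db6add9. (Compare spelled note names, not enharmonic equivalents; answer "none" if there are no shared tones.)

Bb minor seventh flat nine = Bb, Db, F, Ab, Cb.
Db6add9 = Db, F, Ab, Bb, Eb.
Shared: Bb, Db, F, Ab.

Bb, Db, F, Ab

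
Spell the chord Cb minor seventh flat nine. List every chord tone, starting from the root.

Root Cb, quality minor seventh flat nine:
- root: Cb
- minor 3rd: Ebb
- perfect 5th: Gb
- minor 7th: Bbb
- minor 9th: Dbb

Cb, Ebb, Gb, Bbb, Dbb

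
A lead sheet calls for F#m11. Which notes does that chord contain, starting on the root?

F♯ A C♯ E G♯ B

Root F♯, quality minor eleventh:
root → F♯
3rd (minor 3rd) → A
5th (perfect 5th) → C♯
7th (minor 7th) → E
9th (major 9th) → G♯
11th (perfect 11th) → B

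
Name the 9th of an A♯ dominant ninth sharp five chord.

B#

A♯ dominant ninth sharp five is built on A#; its 9th is a major 9th above the root.
A second above A uses the letter B, and the major 9th above A# is B#.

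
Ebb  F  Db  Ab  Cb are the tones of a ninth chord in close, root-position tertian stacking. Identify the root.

Db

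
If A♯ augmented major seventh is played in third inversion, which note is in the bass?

A♯ augmented major seventh in root position is A-sharp–C-double-sharp–E-double-sharp–G-double-sharp.
Third inversion places the seventh in the bass, which is G-double-sharp.

G-double-sharp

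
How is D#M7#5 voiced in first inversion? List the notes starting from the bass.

F##  A##  C##  D#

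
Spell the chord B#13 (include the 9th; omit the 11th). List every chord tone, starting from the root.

B#13: dominant thirteenth on B♯.
Root: B♯
Major 3rd (3rd): D𝄪
Perfect 5th (5th): F𝄪
Minor 7th (7th): A♯
Major 9th (9th): C𝄪
Major 13th (13th): G𝄪

B♯ – D𝄪 – F𝄪 – A♯ – C𝄪 – G𝄪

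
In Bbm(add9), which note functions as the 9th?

C

Root of Bbm(add9) = Bb. The 9th is a major 9th: Bb up a major 9th → C.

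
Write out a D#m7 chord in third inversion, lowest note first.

C# D# F# A#

In root position, D#m7 is D#–F#–A#–C#.
Third inversion puts the seventh (C#) in the bass.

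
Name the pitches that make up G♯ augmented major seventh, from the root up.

G♯, B♯, D𝄪, F𝄪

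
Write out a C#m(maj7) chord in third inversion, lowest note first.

C#m(maj7) = C#–E–G#–B#; third inversion → seventh (B#) lowest.

B# – C# – E – G#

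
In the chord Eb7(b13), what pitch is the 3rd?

G

Root of Eb7(b13) = E♭. The 3rd is a major 3rd: E♭ up a major 3rd → G.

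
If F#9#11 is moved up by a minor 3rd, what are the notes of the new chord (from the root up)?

Transposed root: F♯ → A (minor 3rd up). So we spell A dominant ninth sharp eleven:
root → A
3rd (major 3rd) → C♯
5th (perfect 5th) → E
7th (minor 7th) → G
9th (major 9th) → B
11th (augmented 11th) → D♯

A  C♯  E  G  B  D♯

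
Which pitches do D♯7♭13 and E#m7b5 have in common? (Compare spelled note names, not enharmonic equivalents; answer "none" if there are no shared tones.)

D# – B

D♯7♭13 = D#, F##, A#, C#, B.
E#m7b5 = E#, G#, B, D#.
Shared: D#, B.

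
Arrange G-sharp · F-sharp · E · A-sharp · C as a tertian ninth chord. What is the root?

F-sharp

Arranged so that each adjacent pair is a third by letter name: F-sharp – A-sharp – C – E – G-sharp.
The bottom of that stack, F-sharp, is the root (this is F-sharp dominant ninth flat five).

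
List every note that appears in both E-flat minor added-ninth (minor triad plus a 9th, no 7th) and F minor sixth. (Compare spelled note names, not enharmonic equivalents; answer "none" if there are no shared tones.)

E-flat minor added-ninth: E-flat G-flat B-flat F
F minor sixth: F A-flat C D
Common to both → F.

F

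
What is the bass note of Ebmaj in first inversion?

G

Ebmaj = E♭–G–B♭. First inversion → third in the bass = G.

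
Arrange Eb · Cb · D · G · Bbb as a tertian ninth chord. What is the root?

Cb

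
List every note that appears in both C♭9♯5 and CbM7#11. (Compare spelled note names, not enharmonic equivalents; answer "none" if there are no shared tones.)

C♭9♯5: Cb Eb G Bbb Db
CbM7#11: Cb Eb Gb Bb F
Common to both → Cb, Eb.

Cb  Eb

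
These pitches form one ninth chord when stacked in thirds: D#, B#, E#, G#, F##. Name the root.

Arranged so that each adjacent pair is a third by letter name: E# – G# – B# – D# – F##.
The bottom of that stack, E#, is the root (this is E# minor ninth).

E#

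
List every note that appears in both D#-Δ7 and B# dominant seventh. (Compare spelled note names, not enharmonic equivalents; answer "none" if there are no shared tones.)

A♯

D#-Δ7: D♯ F♯ A♯ C𝄪
B# dominant seventh: B♯ D𝄪 F𝄪 A♯
Common to both → A♯.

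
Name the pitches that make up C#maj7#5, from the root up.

C#maj7#5 is an augmented major seventh built on C#.
C# — root
E# — major 3rd
G## — augmented 5th
B# — major 7th

C# E# G## B#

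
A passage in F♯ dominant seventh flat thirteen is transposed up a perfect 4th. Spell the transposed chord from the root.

A perfect 4th up from F-sharp is B, so the new chord is B dominant seventh flat thirteen.
Root: B
Major 3rd (3rd): D-sharp
Perfect 5th (5th): F-sharp
Minor 7th (7th): A
Minor 13th (13th): G

B, D-sharp, F-sharp, A, G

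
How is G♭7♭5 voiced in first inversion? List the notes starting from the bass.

In root position, G♭7♭5 is Gb–Bb–Dbb–Fb.
First inversion puts the third (Bb) in the bass.

Bb  Dbb  Fb  Gb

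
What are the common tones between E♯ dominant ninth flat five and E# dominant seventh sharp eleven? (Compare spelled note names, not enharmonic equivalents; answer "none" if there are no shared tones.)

E-sharp, G-double-sharp, D-sharp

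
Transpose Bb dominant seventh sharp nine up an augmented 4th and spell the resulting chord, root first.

An augmented 4th up from Bb is E, so the new chord is E dominant seventh sharp nine.
E — root
G# — major 3rd
B — perfect 5th
D — minor 7th
F## — augmented 9th

E, G#, B, D, F##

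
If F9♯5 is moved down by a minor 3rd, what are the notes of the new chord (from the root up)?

D  F#  A#  C  E

F down a minor 3rd → D. New chord: D dominant ninth sharp five.
D — root
F# — major 3rd
A# — augmented 5th
C — minor 7th
E — major 9th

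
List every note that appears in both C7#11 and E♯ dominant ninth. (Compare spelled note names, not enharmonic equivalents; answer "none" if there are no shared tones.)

C7#11: C E G B♭ F♯
E♯ dominant ninth: E♯ G𝄪 B♯ D♯ F𝄪
Common to both → none.

none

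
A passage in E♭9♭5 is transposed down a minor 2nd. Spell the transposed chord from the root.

D, F♯, A♭, C, E

E♭ down a minor 2nd → D. New chord: D dominant ninth flat five.
- root: D
- major 3rd: F♯
- diminished 5th: A♭
- minor 7th: C
- major 9th: E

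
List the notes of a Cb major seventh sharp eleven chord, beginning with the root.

C♭ – E♭ – G♭ – B♭ – F

Root C♭, quality major seventh sharp eleven:
Root: C♭
Major 3rd (3rd): E♭
Perfect 5th (5th): G♭
Major 7th (7th): B♭
Augmented 11th (11th): F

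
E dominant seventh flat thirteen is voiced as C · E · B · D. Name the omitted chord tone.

The full E dominant seventh flat thirteen chord is E, G#, B, D, C.
Comparing with the voicing, the major 3rd (3rd) — G# — is absent.

G#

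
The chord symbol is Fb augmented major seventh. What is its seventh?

Fb augmented major seventh is built on F♭; its 7th is a major 7th above the root.
A seventh above F uses the letter E, and the major 7th above F♭ is E♭.

E♭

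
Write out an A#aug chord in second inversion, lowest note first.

E##, A#, C##

A#aug = A#–C##–E##; second inversion → fifth (E##) lowest.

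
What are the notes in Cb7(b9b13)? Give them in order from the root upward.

Cb, Eb, Gb, Bbb, Dbb, Abb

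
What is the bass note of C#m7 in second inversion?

C#m7 = C#–E–G#–B. Second inversion → fifth in the bass = G#.

G#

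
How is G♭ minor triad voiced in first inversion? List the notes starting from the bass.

B-double-flat – D-flat – G-flat

G♭ minor triad = G-flat–B-double-flat–D-flat; first inversion → third (B-double-flat) lowest.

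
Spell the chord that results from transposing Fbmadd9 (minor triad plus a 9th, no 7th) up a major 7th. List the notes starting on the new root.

Fb up a major 7th → Eb. New chord: Eb minor added-ninth.
Eb — root
Gb — minor 3rd
Bb — perfect 5th
F — major 9th

Eb, Gb, Bb, F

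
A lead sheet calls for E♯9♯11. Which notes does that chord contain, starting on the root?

E♯9♯11: dominant ninth sharp eleven on E#.
- root: E#
- major 3rd: G##
- perfect 5th: B#
- minor 7th: D#
- major 9th: F##
- augmented 11th: A##

E#, G##, B#, D#, F##, A##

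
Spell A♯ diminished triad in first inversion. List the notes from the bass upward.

C-sharp E A-sharp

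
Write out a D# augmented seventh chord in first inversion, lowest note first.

F-double-sharp  A-double-sharp  C-sharp  D-sharp

In root position, D# augmented seventh is D-sharp–F-double-sharp–A-double-sharp–C-sharp.
First inversion puts the third (F-double-sharp) in the bass.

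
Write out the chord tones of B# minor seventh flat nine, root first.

B-sharp D-sharp F-double-sharp A-sharp C-sharp

B# minor seventh flat nine is a minor seventh flat nine built on B-sharp.
B-sharp — root
D-sharp — minor 3rd
F-double-sharp — perfect 5th
A-sharp — minor 7th
C-sharp — minor 9th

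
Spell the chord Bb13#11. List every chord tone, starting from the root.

Bb13#11 is a dominant thirteenth sharp eleven built on B♭.
B♭ — root
D — major 3rd
F — perfect 5th
A♭ — minor 7th
C — major 9th
E — augmented 11th
G — major 13th

B♭  D  F  A♭  C  E  G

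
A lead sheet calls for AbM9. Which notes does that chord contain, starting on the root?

AbM9 is a major ninth built on A♭.
- root: A♭
- major 3rd: C
- perfect 5th: E♭
- major 7th: G
- major 9th: B♭

A♭, C, E♭, G, B♭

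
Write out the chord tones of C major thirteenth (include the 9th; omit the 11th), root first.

Root C, quality major thirteenth:
Root: C
Major 3rd (3rd): E
Perfect 5th (5th): G
Major 7th (7th): B
Major 9th (9th): D
Major 13th (13th): A

C  E  G  B  D  A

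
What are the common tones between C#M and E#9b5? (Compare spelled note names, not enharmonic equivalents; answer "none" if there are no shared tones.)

E#

C#M: C# E# G#
E#9b5: E# G## B D# F##
Common to both → E#.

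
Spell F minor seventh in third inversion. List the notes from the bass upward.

E-flat, F, A-flat, C

In root position, F minor seventh is F–A-flat–C–E-flat.
Third inversion puts the seventh (E-flat) in the bass.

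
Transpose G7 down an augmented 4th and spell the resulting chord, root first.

Transposed root: G → Db (augmented 4th down). So we spell Db dominant seventh:
Root: Db
Major 3rd (3rd): F
Perfect 5th (5th): Ab
Minor 7th (7th): Cb

Db – F – Ab – Cb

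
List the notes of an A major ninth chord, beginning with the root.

A, C♯, E, G♯, B

A major ninth is a major ninth built on A.
root → A
3rd (major 3rd) → C♯
5th (perfect 5th) → E
7th (major 7th) → G♯
9th (major 9th) → B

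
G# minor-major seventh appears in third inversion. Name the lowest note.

F-double-sharp

G# minor-major seventh in root position is G-sharp–B–D-sharp–F-double-sharp.
Third inversion places the seventh in the bass, which is F-double-sharp.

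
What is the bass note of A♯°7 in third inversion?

G

A♯°7 = A#–C#–E–G. Third inversion → seventh in the bass = G.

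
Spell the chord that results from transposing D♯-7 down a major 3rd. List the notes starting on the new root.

B – D – F# – A

D# down a major 3rd → B. New chord: B minor seventh.
B — root
D — minor 3rd
F# — perfect 5th
A — minor 7th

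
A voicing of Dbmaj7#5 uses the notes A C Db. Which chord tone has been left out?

Dbmaj7#5 = Db, F, A, C. The voicing lacks the 3rd (major 3rd), F.

F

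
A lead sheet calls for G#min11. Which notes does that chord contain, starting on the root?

G#, B, D#, F#, A#, C#

Root G#, quality minor eleventh:
root → G#
3rd (minor 3rd) → B
5th (perfect 5th) → D#
7th (minor 7th) → F#
9th (major 9th) → A#
11th (perfect 11th) → C#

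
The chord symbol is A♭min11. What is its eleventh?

Db

Root of A♭min11 = Ab. The 11th is a perfect 11th: Ab up a perfect 11th → Db.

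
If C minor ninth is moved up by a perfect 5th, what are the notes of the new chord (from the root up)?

Transposed root: C → G (perfect 5th up). So we spell G minor ninth:
- root: G
- minor 3rd: Bb
- perfect 5th: D
- minor 7th: F
- major 9th: A

G  Bb  D  F  A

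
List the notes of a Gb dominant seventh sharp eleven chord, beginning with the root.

Root G-flat, quality dominant seventh sharp eleven:
- root: G-flat
- major 3rd: B-flat
- perfect 5th: D-flat
- minor 7th: F-flat
- augmented 11th: C

G-flat, B-flat, D-flat, F-flat, C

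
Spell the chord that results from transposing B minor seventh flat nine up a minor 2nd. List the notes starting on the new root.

Transposed root: B → C (minor 2nd up). So we spell C minor seventh flat nine:
- root: C
- minor 3rd: Eb
- perfect 5th: G
- minor 7th: Bb
- minor 9th: Db

C  Eb  G  Bb  Db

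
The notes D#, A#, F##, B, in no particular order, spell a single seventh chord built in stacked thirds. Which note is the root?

Arranged so that each adjacent pair is a third by letter name: B – D# – F## – A#.
The bottom of that stack, B, is the root (this is B augmented major seventh).

B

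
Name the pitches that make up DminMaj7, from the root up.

D, F, A, C♯

Root D, quality minor-major seventh:
D — root
F — minor 3rd
A — perfect 5th
C♯ — major 7th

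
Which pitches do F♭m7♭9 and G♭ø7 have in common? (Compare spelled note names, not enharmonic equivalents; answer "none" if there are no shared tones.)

Fb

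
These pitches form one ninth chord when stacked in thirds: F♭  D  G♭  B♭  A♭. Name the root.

Arranged so that each adjacent pair is a third by letter name: G♭ – B♭ – D – F♭ – A♭.
The bottom of that stack, G♭, is the root (this is G♭ dominant ninth sharp five).

G♭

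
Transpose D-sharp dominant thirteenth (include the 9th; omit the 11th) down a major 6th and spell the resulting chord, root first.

F#  A#  C#  E  G#  D#

D# down a major 6th → F#. New chord: F# dominant thirteenth.
F# — root
A# — major 3rd
C# — perfect 5th
E — minor 7th
G# — major 9th
D# — major 13th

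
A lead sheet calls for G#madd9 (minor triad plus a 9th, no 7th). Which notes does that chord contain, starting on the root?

G# – B – D# – A#

G#madd9: minor added-ninth on G#.
Root: G#
Minor 3rd (3rd): B
Perfect 5th (5th): D#
Major 9th (9th): A#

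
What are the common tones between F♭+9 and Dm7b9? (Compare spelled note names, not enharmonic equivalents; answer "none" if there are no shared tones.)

C

F♭+9: Fb Ab C Ebb Gb
Dm7b9: D F A C Eb
Common to both → C.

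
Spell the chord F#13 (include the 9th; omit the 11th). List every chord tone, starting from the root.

F# – A# – C# – E – G# – D#

F#13 is a dominant thirteenth built on F#.
Root: F#
Major 3rd (3rd): A#
Perfect 5th (5th): C#
Minor 7th (7th): E
Major 9th (9th): G#
Major 13th (13th): D#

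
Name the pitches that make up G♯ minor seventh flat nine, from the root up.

G♯, B, D♯, F♯, A

Root G♯, quality minor seventh flat nine:
G♯ — root
B — minor 3rd
D♯ — perfect 5th
F♯ — minor 7th
A — minor 9th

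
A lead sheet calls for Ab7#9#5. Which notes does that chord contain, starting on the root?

Ab, C, E, Gb, B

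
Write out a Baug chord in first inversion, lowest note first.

D♯, F𝄪, B

Baug = B–D♯–F𝄪; first inversion → third (D♯) lowest.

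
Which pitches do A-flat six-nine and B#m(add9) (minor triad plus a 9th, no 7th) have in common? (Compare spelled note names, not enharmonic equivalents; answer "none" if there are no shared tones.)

none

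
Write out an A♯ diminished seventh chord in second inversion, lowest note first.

E – G – A-sharp – C-sharp

In root position, A♯ diminished seventh is A-sharp–C-sharp–E–G.
Second inversion puts the fifth (E) in the bass.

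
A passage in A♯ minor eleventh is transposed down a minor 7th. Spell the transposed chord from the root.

A minor 7th down from A-sharp is B-sharp, so the new chord is B-sharp minor eleventh.
- root: B-sharp
- minor 3rd: D-sharp
- perfect 5th: F-double-sharp
- minor 7th: A-sharp
- major 9th: C-double-sharp
- perfect 11th: E-sharp

B-sharp, D-sharp, F-double-sharp, A-sharp, C-double-sharp, E-sharp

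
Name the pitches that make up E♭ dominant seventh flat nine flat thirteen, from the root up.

E-flat  G  B-flat  D-flat  F-flat  C-flat

E♭ dominant seventh flat nine flat thirteen: dominant seventh flat nine flat thirteen on E-flat.
Root: E-flat
Major 3rd (3rd): G
Perfect 5th (5th): B-flat
Minor 7th (7th): D-flat
Minor 9th (9th): F-flat
Minor 13th (13th): C-flat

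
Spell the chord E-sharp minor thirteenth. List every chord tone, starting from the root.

Root E-sharp, quality minor thirteenth:
- root: E-sharp
- minor 3rd: G-sharp
- perfect 5th: B-sharp
- minor 7th: D-sharp
- major 9th: F-double-sharp
- perfect 11th: A-sharp
- major 13th: C-double-sharp

E-sharp – G-sharp – B-sharp – D-sharp – F-double-sharp – A-sharp – C-double-sharp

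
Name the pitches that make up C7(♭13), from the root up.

Root C, quality dominant seventh flat thirteen:
C — root
E — major 3rd
G — perfect 5th
B♭ — minor 7th
A♭ — minor 13th

C – E – G – B♭ – A♭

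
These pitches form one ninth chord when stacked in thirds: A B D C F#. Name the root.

Arranged so that each adjacent pair is a third by letter name: B – D – F# – A – C.
The bottom of that stack, B, is the root (this is B minor seventh flat nine).

B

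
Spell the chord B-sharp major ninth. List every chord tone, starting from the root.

B-sharp, D-double-sharp, F-double-sharp, A-double-sharp, C-double-sharp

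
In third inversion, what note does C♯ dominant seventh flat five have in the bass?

B

C♯ dominant seventh flat five in root position is C#–E#–G–B.
Third inversion places the seventh in the bass, which is B.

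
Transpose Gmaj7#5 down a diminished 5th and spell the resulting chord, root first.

C#, E#, G##, B#

A diminished 5th down from G is C#, so the new chord is C# augmented major seventh.
- root: C#
- major 3rd: E#
- augmented 5th: G##
- major 7th: B#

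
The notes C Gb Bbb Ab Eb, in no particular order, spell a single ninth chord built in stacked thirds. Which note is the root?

Arranged so that each adjacent pair is a third by letter name: Ab – C – Eb – Gb – Bbb.
The bottom of that stack, Ab, is the root (this is Ab dominant seventh flat nine).

Ab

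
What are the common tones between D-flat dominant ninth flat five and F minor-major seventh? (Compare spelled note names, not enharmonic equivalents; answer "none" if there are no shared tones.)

F

D-flat dominant ninth flat five = D-flat, F, A-double-flat, C-flat, E-flat.
F minor-major seventh = F, A-flat, C, E.
Shared: F.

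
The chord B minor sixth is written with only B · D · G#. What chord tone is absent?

F#

B minor sixth = B, D, F#, G#. The voicing lacks the 5th (perfect 5th), F#.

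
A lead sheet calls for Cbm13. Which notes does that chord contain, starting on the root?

Cb, Ebb, Gb, Bbb, Db, Fb, Ab

Cbm13: minor thirteenth on Cb.
Root: Cb
Minor 3rd (3rd): Ebb
Perfect 5th (5th): Gb
Minor 7th (7th): Bbb
Major 9th (9th): Db
Perfect 11th (11th): Fb
Major 13th (13th): Ab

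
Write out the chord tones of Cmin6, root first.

C Eb G A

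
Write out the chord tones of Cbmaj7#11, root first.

Cbmaj7#11: major seventh sharp eleven on Cb.
Cb — root
Eb — major 3rd
Gb — perfect 5th
Bb — major 7th
F — augmented 11th

Cb, Eb, Gb, Bb, F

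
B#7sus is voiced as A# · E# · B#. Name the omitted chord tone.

F##

B#7sus = B#, E#, F##, A#. The voicing lacks the 5th (perfect 5th), F##.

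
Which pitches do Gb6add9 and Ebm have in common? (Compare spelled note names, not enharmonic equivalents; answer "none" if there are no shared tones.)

Gb Bb Eb

Gb6add9: Gb Bb Db Eb Ab
Ebm: Eb Gb Bb
Common to both → Gb, Bb, Eb.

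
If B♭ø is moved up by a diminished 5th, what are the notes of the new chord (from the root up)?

Transposed root: Bb → Fb (diminished 5th up). So we spell Fb half-diminished seventh:
root → Fb
3rd (minor 3rd) → Abb
5th (diminished 5th) → Cbb
7th (minor 7th) → Ebb

Fb  Abb  Cbb  Ebb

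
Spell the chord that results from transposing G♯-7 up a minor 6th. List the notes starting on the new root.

A minor 6th up from G♯ is E, so the new chord is E minor seventh.
E — root
G — minor 3rd
B — perfect 5th
D — minor 7th

E, G, B, D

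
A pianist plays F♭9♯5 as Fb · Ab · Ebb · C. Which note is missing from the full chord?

F♭9♯5 = Fb, Ab, C, Ebb, Gb. The voicing lacks the 9th (major 9th), Gb.

Gb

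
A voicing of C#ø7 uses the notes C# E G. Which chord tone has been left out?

B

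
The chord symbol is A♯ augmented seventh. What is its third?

C-double-sharp

Root of A♯ augmented seventh = A-sharp. The 3rd is a major 3rd: A-sharp up a major 3rd → C-double-sharp.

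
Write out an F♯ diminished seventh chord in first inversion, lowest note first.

F♯ diminished seventh = F-sharp–A–C–E-flat; first inversion → third (A) lowest.

A  C  E-flat  F-sharp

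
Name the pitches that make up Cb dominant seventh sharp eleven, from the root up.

Cb – Eb – Gb – Bbb – F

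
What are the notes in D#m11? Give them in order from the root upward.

D# F# A# C# E# G#

Root D#, quality minor eleventh:
- root: D#
- minor 3rd: F#
- perfect 5th: A#
- minor 7th: C#
- major 9th: E#
- perfect 11th: G#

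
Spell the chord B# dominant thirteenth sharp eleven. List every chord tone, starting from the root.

B#  D##  F##  A#  C##  E##  G##

B# dominant thirteenth sharp eleven: dominant thirteenth sharp eleven on B#.
- root: B#
- major 3rd: D##
- perfect 5th: F##
- minor 7th: A#
- major 9th: C##
- augmented 11th: E##
- major 13th: G##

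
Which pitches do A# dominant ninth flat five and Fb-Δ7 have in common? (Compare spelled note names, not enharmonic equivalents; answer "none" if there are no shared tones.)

A# dominant ninth flat five: A♯ C𝄪 E G♯ B♯
Fb-Δ7: F♭ A𝄫 C♭ E♭
Common to both → none.

none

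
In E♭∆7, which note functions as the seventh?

D

E♭∆7 is built on Eb; its 7th is a major 7th above the root.
A seventh above E uses the letter D, and the major 7th above Eb is D.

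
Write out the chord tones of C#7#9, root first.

C#7#9 is a dominant seventh sharp nine built on C#.
C# — root
E# — major 3rd
G# — perfect 5th
B — minor 7th
D## — augmented 9th

C#  E#  G#  B  D##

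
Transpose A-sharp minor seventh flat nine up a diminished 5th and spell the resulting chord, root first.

Transposed root: A-sharp → E (diminished 5th up). So we spell E minor seventh flat nine:
- root: E
- minor 3rd: G
- perfect 5th: B
- minor 7th: D
- minor 9th: F

E, G, B, D, F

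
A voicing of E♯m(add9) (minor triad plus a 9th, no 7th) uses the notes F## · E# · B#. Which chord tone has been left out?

E♯m(add9) = E#, G#, B#, F##. The voicing lacks the 3rd (minor 3rd), G#.

G#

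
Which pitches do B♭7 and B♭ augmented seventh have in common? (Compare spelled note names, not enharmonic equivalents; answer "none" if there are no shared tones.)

B♭7 = B♭, D, F, A♭.
B♭ augmented seventh = B♭, D, F♯, A♭.
Shared: B♭, D, A♭.

B♭, D, A♭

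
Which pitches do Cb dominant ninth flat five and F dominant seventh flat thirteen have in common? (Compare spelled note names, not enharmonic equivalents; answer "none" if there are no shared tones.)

Eb – Db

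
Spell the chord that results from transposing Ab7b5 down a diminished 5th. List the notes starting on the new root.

D  F#  Ab  C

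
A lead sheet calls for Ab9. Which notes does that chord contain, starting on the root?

Ab9 is a dominant ninth built on Ab.
Root: Ab
Major 3rd (3rd): C
Perfect 5th (5th): Eb
Minor 7th (7th): Gb
Major 9th (9th): Bb

Ab  C  Eb  Gb  Bb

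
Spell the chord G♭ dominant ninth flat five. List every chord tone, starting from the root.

G♭ dominant ninth flat five: dominant ninth flat five on G-flat.
G-flat — root
B-flat — major 3rd
D-double-flat — diminished 5th
F-flat — minor 7th
A-flat — major 9th

G-flat B-flat D-double-flat F-flat A-flat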